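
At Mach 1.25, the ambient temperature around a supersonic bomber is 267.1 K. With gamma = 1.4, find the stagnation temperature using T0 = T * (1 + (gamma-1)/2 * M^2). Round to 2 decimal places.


Step 1: (gamma-1)/2 = 0.2
Step 2: M^2 = 1.5625
Step 3: 1 + 0.2 * 1.5625 = 1.3125
Step 4: T0 = 267.1 * 1.3125 = 350.57 K

350.57


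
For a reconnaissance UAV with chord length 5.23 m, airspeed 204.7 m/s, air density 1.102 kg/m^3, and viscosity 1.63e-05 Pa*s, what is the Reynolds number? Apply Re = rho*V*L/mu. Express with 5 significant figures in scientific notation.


Step 1: Numerator = rho * V * L = 1.102 * 204.7 * 5.23 = 1179.780262
Step 2: Re = 1179.780262 / 1.63e-05
Step 3: Re = 7.2379e+07

7.2379e+07


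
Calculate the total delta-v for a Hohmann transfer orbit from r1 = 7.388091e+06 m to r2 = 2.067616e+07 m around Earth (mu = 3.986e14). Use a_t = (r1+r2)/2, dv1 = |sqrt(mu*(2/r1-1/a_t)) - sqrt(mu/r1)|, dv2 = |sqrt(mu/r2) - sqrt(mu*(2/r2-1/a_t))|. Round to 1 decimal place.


Step 1: Transfer semi-major axis a_t = (7.388091e+06 + 2.067616e+07) / 2 = 1.403213e+07 m
Step 2: v1 (circular at r1) = sqrt(mu/r1) = 7345.18 m/s
Step 3: v_t1 = sqrt(mu*(2/r1 - 1/a_t)) = 8916.12 m/s
Step 4: dv1 = |8916.12 - 7345.18| = 1570.94 m/s
Step 5: v2 (circular at r2) = 4390.7 m/s, v_t2 = 3185.94 m/s
Step 6: dv2 = |4390.7 - 3185.94| = 1204.76 m/s
Step 7: Total delta-v = 1570.94 + 1204.76 = 2775.7 m/s

2775.7


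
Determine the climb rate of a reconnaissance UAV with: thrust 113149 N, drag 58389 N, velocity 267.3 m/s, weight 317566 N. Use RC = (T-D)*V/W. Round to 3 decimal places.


Step 1: Excess thrust = T - D = 113149 - 58389 = 54760 N
Step 2: Excess power = 54760 * 267.3 = 14637348.0 W
Step 3: RC = 14637348.0 / 317566 = 46.092 m/s

46.092


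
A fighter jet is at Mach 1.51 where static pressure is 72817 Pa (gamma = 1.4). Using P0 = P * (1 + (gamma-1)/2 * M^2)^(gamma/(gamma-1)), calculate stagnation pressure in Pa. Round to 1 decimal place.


Step 1: (gamma-1)/2 * M^2 = 0.2 * 2.2801 = 0.45602
Step 2: 1 + 0.45602 = 1.45602
Step 3: Exponent gamma/(gamma-1) = 3.5
Step 4: P0 = 72817 * 1.45602^3.5 = 271218.0 Pa

271218.0


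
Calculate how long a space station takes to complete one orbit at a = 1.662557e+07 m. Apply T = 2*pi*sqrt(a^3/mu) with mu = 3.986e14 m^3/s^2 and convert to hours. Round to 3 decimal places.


Step 1: a^3 / mu = 4.595467e+21 / 3.986e14 = 1.152902e+07
Step 2: sqrt(1.152902e+07) = 3395.4408 s
Step 3: T = 2*pi * 3395.4408 = 21334.18 s
Step 4: T in hours = 21334.18 / 3600 = 5.926 hours

5.926


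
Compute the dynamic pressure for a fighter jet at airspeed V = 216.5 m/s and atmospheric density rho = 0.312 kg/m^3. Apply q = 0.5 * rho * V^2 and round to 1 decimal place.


Step 1: V^2 = 216.5^2 = 46872.25
Step 2: q = 0.5 * 0.312 * 46872.25
Step 3: q = 7312.1 Pa

7312.1


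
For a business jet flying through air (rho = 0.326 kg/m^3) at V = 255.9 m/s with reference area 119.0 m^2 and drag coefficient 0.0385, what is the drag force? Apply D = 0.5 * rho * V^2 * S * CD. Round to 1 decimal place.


Step 1: Dynamic pressure q = 0.5 * 0.326 * 255.9^2 = 10674.024 Pa
Step 2: Drag D = q * S * CD = 10674.024 * 119.0 * 0.0385
Step 3: D = 48903.0 N

48903.0


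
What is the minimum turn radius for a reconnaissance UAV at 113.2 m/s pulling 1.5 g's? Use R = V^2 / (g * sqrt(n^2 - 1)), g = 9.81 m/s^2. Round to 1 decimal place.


Step 1: V^2 = 113.2^2 = 12814.24
Step 2: n^2 - 1 = 1.5^2 - 1 = 1.25
Step 3: sqrt(1.25) = 1.118034
Step 4: R = 12814.24 / (9.81 * 1.118034) = 1168.3 m

1168.3


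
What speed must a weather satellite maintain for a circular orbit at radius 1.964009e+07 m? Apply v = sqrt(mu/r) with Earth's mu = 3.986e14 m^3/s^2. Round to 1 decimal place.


Step 1: mu / r = 3.986e14 / 1.964009e+07 = 20295222.6797
Step 2: v = sqrt(20295222.6797) = 4505.0 m/s

4505.0


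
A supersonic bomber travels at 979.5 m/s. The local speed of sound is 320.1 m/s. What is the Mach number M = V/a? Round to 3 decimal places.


Step 1: M = V / a = 979.5 / 320.1
Step 2: M = 3.060

3.060


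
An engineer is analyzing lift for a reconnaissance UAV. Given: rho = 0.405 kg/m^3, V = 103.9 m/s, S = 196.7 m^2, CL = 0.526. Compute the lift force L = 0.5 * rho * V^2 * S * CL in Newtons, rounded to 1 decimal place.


Step 1: Calculate dynamic pressure q = 0.5 * 0.405 * 103.9^2 = 0.5 * 0.405 * 10795.21 = 2186.03 Pa
Step 2: Multiply by wing area and lift coefficient: L = 2186.03 * 196.7 * 0.526
Step 3: L = 429992.1059 * 0.526 = 226175.8 N

226175.8


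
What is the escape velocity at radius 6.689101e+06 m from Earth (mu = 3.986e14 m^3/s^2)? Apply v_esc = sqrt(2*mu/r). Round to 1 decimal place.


Step 1: 2*mu/r = 2 * 3.986e14 / 6.689101e+06 = 119178944.9733
Step 2: v_esc = sqrt(119178944.9733) = 10916.9 m/s

10916.9


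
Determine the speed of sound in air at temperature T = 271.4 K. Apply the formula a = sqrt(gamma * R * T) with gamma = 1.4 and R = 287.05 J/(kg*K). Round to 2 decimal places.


Step 1: gamma * R * T = 1.4 * 287.05 * 271.4 = 109067.518
Step 2: a = sqrt(109067.518) = 330.25 m/s

330.25


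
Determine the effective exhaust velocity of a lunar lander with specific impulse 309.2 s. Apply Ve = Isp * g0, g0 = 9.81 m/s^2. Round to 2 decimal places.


Step 1: Ve = Isp * g0 = 309.2 * 9.81
Step 2: Ve = 3033.25 m/s

3033.25


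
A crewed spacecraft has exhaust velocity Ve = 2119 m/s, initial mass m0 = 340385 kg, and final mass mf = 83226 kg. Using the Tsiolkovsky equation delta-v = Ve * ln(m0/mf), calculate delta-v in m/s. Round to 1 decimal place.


Step 1: Mass ratio m0/mf = 340385 / 83226 = 4.089888
Step 2: ln(4.089888) = 1.408518
Step 3: delta-v = 2119 * 1.408518 = 2984.6 m/s

2984.6


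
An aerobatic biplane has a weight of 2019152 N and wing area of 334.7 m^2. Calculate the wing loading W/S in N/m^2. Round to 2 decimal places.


Step 1: Wing loading = W / S = 2019152 / 334.7
Step 2: Wing loading = 6032.72 N/m^2

6032.72


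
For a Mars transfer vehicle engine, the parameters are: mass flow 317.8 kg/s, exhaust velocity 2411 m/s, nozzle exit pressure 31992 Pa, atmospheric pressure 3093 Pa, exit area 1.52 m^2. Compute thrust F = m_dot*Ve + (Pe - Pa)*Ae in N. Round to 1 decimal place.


Step 1: Momentum thrust = m_dot * Ve = 317.8 * 2411 = 766215.8 N
Step 2: Pressure thrust = (Pe - Pa) * Ae = (31992 - 3093) * 1.52 = 43926.48 N
Step 3: Total thrust F = 766215.8 + 43926.48 = 810142.3 N

810142.3


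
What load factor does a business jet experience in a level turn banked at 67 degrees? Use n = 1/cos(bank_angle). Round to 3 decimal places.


Step 1: Convert 67 degrees to radians = 1.169371
Step 2: cos(67 deg) = 0.390731
Step 3: n = 1 / 0.390731 = 2.559

2.559


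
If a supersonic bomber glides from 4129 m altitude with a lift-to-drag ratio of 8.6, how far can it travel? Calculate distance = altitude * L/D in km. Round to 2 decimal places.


Step 1: Glide distance = altitude * L/D = 4129 * 8.6 = 35509.4 m
Step 2: Convert to km: 35509.4 / 1000 = 35.51 km

35.51


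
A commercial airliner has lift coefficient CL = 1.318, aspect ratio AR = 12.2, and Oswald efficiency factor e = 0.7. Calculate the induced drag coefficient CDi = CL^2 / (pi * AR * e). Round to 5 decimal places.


Step 1: CL^2 = 1.318^2 = 1.737124
Step 2: pi * AR * e = 3.14159 * 12.2 * 0.7 = 26.829201
Step 3: CDi = 1.737124 / 26.829201 = 0.06475

0.06475


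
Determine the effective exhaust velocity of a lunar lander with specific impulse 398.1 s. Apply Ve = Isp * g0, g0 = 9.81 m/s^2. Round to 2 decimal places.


Step 1: Ve = Isp * g0 = 398.1 * 9.81
Step 2: Ve = 3905.36 m/s

3905.36


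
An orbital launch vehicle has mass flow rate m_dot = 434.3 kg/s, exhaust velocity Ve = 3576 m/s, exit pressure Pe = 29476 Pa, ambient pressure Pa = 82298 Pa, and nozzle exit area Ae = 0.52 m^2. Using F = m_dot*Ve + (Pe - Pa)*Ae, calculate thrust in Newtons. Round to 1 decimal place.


Step 1: Momentum thrust = m_dot * Ve = 434.3 * 3576 = 1553056.8 N
Step 2: Pressure thrust = (Pe - Pa) * Ae = (29476 - 82298) * 0.52 = -27467.44 N
Step 3: Total thrust F = 1553056.8 + -27467.44 = 1525589.4 N

1525589.4


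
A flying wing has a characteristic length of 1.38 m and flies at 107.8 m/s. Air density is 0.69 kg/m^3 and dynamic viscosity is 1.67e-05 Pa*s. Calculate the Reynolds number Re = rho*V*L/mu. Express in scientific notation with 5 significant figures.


Step 1: Numerator = rho * V * L = 0.69 * 107.8 * 1.38 = 102.64716
Step 2: Re = 102.64716 / 1.67e-05
Step 3: Re = 6.1465e+06

6.1465e+06


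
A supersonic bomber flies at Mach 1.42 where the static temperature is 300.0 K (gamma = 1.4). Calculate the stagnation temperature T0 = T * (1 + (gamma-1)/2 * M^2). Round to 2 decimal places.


Step 1: (gamma-1)/2 = 0.2
Step 2: M^2 = 2.0164
Step 3: 1 + 0.2 * 2.0164 = 1.40328
Step 4: T0 = 300.0 * 1.40328 = 420.98 K

420.98


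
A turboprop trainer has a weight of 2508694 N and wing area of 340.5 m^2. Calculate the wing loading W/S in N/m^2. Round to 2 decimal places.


Step 1: Wing loading = W / S = 2508694 / 340.5
Step 2: Wing loading = 7367.68 N/m^2

7367.68


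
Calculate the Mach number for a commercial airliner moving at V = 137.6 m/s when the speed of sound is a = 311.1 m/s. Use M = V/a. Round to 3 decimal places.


Step 1: M = V / a = 137.6 / 311.1
Step 2: M = 0.442

0.442


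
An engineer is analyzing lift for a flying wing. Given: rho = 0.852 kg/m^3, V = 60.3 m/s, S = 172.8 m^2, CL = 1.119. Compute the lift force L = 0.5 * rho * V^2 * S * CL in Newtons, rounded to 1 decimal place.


Step 1: Calculate dynamic pressure q = 0.5 * 0.852 * 60.3^2 = 0.5 * 0.852 * 3636.09 = 1548.9743 Pa
Step 2: Multiply by wing area and lift coefficient: L = 1548.9743 * 172.8 * 1.119
Step 3: L = 267662.766 * 1.119 = 299514.6 N

299514.6


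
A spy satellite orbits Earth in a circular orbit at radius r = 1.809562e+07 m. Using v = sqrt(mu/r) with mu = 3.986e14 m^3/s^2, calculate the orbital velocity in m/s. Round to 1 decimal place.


Step 1: mu / r = 3.986e14 / 1.809562e+07 = 22027429.8421
Step 2: v = sqrt(22027429.8421) = 4693.3 m/s

4693.3


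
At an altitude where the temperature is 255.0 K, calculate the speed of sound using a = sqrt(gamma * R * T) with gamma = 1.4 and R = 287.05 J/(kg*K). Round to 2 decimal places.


Step 1: gamma * R * T = 1.4 * 287.05 * 255.0 = 102476.85
Step 2: a = sqrt(102476.85) = 320.12 m/s

320.12


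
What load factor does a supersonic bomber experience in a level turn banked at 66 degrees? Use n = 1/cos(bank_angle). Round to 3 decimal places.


Step 1: Convert 66 degrees to radians = 1.151917
Step 2: cos(66 deg) = 0.406737
Step 3: n = 1 / 0.406737 = 2.459

2.459


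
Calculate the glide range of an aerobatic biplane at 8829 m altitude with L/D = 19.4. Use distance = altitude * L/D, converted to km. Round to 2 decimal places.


Step 1: Glide distance = altitude * L/D = 8829 * 19.4 = 171282.6 m
Step 2: Convert to km: 171282.6 / 1000 = 171.28 km

171.28


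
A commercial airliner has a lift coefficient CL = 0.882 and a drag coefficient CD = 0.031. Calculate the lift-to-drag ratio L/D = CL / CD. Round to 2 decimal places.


Step 1: L/D = CL / CD = 0.882 / 0.031
Step 2: L/D = 28.45

28.45


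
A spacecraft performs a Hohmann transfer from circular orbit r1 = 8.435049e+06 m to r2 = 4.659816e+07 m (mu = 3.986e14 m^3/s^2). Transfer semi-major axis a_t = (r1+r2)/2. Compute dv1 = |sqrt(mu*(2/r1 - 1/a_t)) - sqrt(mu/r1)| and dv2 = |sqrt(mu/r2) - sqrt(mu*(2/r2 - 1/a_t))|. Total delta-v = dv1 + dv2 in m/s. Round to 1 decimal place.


Step 1: Transfer semi-major axis a_t = (8.435049e+06 + 4.659816e+07) / 2 = 2.751660e+07 m
Step 2: v1 (circular at r1) = sqrt(mu/r1) = 6874.24 m/s
Step 3: v_t1 = sqrt(mu*(2/r1 - 1/a_t)) = 8945.65 m/s
Step 4: dv1 = |8945.65 - 6874.24| = 2071.41 m/s
Step 5: v2 (circular at r2) = 2924.72 m/s, v_t2 = 1619.31 m/s
Step 6: dv2 = |2924.72 - 1619.31| = 1305.41 m/s
Step 7: Total delta-v = 2071.41 + 1305.41 = 3376.8 m/s

3376.8


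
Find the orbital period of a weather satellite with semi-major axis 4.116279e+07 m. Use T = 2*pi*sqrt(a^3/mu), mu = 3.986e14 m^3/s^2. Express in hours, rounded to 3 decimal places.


Step 1: a^3 / mu = 6.974521e+22 / 3.986e14 = 1.749754e+08
Step 2: sqrt(1.749754e+08) = 13227.8286 s
Step 3: T = 2*pi * 13227.8286 = 83112.9 s
Step 4: T in hours = 83112.9 / 3600 = 23.087 hours

23.087


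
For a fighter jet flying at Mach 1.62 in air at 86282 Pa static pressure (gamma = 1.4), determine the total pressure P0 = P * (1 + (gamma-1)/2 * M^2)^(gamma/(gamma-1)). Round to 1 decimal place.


Step 1: (gamma-1)/2 * M^2 = 0.2 * 2.6244 = 0.52488
Step 2: 1 + 0.52488 = 1.52488
Step 3: Exponent gamma/(gamma-1) = 3.5
Step 4: P0 = 86282 * 1.52488^3.5 = 377785.3 Pa

377785.3


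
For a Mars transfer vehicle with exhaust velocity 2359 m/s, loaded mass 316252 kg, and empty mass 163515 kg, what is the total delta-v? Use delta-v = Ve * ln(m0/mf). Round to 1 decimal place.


Step 1: Mass ratio m0/mf = 316252 / 163515 = 1.934086
Step 2: ln(1.934086) = 0.659635
Step 3: delta-v = 2359 * 0.659635 = 1556.1 m/s

1556.1


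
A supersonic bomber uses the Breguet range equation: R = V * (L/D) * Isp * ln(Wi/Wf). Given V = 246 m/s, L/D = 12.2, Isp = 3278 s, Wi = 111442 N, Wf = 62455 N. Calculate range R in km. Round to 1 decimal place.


Step 1: Coefficient = V * (L/D) * Isp = 246 * 12.2 * 3278 = 9837933.6 m
Step 2: Wi/Wf = 111442 / 62455 = 1.784357
Step 3: ln(1.784357) = 0.579058
Step 4: R = 9837933.6 * 0.579058 = 5696733.9 m = 5696.7 km

5696.7


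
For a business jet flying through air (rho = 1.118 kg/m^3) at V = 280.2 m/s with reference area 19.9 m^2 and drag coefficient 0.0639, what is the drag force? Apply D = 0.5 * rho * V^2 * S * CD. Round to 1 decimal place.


Step 1: Dynamic pressure q = 0.5 * 1.118 * 280.2^2 = 43888.2304 Pa
Step 2: Drag D = q * S * CD = 43888.2304 * 19.9 * 0.0639
Step 3: D = 55808.7 N

55808.7


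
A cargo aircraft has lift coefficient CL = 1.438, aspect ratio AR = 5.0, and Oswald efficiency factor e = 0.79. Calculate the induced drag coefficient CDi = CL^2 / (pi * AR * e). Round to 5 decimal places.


Step 1: CL^2 = 1.438^2 = 2.067844
Step 2: pi * AR * e = 3.14159 * 5.0 * 0.79 = 12.409291
Step 3: CDi = 2.067844 / 12.409291 = 0.16664

0.16664


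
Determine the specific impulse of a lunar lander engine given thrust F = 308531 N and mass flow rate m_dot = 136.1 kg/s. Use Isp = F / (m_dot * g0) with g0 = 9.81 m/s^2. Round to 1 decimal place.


Step 1: m_dot * g0 = 136.1 * 9.81 = 1335.14
Step 2: Isp = 308531 / 1335.14 = 231.1 s

231.1


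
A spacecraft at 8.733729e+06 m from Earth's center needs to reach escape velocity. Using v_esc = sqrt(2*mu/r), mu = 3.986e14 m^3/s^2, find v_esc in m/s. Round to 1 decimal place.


Step 1: 2*mu/r = 2 * 3.986e14 / 8.733729e+06 = 91278307.353
Step 2: v_esc = sqrt(91278307.353) = 9554.0 m/s

9554.0


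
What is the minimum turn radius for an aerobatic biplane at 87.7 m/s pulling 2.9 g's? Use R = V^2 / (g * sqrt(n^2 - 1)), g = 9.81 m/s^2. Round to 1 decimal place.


Step 1: V^2 = 87.7^2 = 7691.29
Step 2: n^2 - 1 = 2.9^2 - 1 = 7.41
Step 3: sqrt(7.41) = 2.722132
Step 4: R = 7691.29 / (9.81 * 2.722132) = 288.0 m

288.0


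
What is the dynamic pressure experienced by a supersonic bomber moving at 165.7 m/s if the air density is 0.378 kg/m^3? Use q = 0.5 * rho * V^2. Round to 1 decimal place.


Step 1: V^2 = 165.7^2 = 27456.49
Step 2: q = 0.5 * 0.378 * 27456.49
Step 3: q = 5189.3 Pa

5189.3


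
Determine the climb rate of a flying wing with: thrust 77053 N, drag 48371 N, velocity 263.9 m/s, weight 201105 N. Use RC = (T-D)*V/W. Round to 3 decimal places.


Step 1: Excess thrust = T - D = 77053 - 48371 = 28682 N
Step 2: Excess power = 28682 * 263.9 = 7569179.8 W
Step 3: RC = 7569179.8 / 201105 = 37.638 m/s

37.638


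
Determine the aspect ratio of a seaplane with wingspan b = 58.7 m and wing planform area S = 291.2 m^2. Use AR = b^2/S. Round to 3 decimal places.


Step 1: b^2 = 58.7^2 = 3445.69
Step 2: AR = 3445.69 / 291.2 = 11.833

11.833


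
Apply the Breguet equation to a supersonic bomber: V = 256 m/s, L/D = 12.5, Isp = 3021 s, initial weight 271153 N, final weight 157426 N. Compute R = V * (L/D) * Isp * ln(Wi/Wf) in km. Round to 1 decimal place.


Step 1: Coefficient = V * (L/D) * Isp = 256 * 12.5 * 3021 = 9667200.0 m
Step 2: Wi/Wf = 271153 / 157426 = 1.722416
Step 3: ln(1.722416) = 0.543728
Step 4: R = 9667200.0 * 0.543728 = 5256324.7 m = 5256.3 km

5256.3


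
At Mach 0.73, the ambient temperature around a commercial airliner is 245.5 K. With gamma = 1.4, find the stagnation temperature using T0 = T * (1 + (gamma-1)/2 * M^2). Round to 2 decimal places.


Step 1: (gamma-1)/2 = 0.2
Step 2: M^2 = 0.5329
Step 3: 1 + 0.2 * 0.5329 = 1.10658
Step 4: T0 = 245.5 * 1.10658 = 271.67 K

271.67


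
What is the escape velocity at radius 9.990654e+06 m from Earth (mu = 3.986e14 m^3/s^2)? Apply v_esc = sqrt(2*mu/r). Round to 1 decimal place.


Step 1: 2*mu/r = 2 * 3.986e14 / 9.990654e+06 = 79794576.0107
Step 2: v_esc = sqrt(79794576.0107) = 8932.8 m/s

8932.8


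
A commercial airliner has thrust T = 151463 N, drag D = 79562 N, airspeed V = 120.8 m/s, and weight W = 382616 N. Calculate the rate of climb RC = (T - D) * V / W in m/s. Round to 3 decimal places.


Step 1: Excess thrust = T - D = 151463 - 79562 = 71901 N
Step 2: Excess power = 71901 * 120.8 = 8685640.8 W
Step 3: RC = 8685640.8 / 382616 = 22.701 m/s

22.701


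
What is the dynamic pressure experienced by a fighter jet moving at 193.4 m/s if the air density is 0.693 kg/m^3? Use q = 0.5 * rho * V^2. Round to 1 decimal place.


Step 1: V^2 = 193.4^2 = 37403.56
Step 2: q = 0.5 * 0.693 * 37403.56
Step 3: q = 12960.3 Pa

12960.3


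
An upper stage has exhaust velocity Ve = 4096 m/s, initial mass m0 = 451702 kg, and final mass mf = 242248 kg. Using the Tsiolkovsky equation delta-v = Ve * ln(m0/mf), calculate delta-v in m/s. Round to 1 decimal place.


Step 1: Mass ratio m0/mf = 451702 / 242248 = 1.864626
Step 2: ln(1.864626) = 0.623061
Step 3: delta-v = 4096 * 0.623061 = 2552.1 m/s

2552.1


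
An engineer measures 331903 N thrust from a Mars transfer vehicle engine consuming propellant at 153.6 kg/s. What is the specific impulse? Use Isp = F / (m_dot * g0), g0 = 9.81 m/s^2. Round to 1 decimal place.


Step 1: m_dot * g0 = 153.6 * 9.81 = 1506.82
Step 2: Isp = 331903 / 1506.82 = 220.3 s

220.3


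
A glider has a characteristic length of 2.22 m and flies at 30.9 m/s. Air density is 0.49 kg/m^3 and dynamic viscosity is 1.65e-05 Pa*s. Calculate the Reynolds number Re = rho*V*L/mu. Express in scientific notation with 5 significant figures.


Step 1: Numerator = rho * V * L = 0.49 * 30.9 * 2.22 = 33.61302
Step 2: Re = 33.61302 / 1.65e-05
Step 3: Re = 2.0372e+06

2.0372e+06


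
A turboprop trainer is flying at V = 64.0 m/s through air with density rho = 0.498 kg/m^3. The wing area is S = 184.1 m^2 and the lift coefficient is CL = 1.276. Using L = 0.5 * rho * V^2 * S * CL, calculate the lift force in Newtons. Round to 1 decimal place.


Step 1: Calculate dynamic pressure q = 0.5 * 0.498 * 64.0^2 = 0.5 * 0.498 * 4096.0 = 1019.904 Pa
Step 2: Multiply by wing area and lift coefficient: L = 1019.904 * 184.1 * 1.276
Step 3: L = 187764.3264 * 1.276 = 239587.3 N

239587.3


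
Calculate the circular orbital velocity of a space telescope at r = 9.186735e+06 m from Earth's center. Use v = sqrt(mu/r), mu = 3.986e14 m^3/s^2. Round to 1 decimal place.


Step 1: mu / r = 3.986e14 / 9.186735e+06 = 43388646.7826
Step 2: v = sqrt(43388646.7826) = 6587.0 m/s

6587.0


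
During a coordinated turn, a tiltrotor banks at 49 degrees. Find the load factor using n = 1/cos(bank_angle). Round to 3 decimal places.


Step 1: Convert 49 degrees to radians = 0.855211
Step 2: cos(49 deg) = 0.656059
Step 3: n = 1 / 0.656059 = 1.524

1.524


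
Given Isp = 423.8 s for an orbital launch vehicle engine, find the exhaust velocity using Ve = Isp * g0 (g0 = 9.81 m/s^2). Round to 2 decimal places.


Step 1: Ve = Isp * g0 = 423.8 * 9.81
Step 2: Ve = 4157.48 m/s

4157.48


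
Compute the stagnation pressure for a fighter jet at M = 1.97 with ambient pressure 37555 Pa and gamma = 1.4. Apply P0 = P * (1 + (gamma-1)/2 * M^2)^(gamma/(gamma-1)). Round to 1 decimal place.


Step 1: (gamma-1)/2 * M^2 = 0.2 * 3.8809 = 0.77618
Step 2: 1 + 0.77618 = 1.77618
Step 3: Exponent gamma/(gamma-1) = 3.5
Step 4: P0 = 37555 * 1.77618^3.5 = 280460.8 Pa

280460.8


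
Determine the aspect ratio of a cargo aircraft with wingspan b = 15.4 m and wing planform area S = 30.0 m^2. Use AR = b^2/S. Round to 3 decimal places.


Step 1: b^2 = 15.4^2 = 237.16
Step 2: AR = 237.16 / 30.0 = 7.905

7.905


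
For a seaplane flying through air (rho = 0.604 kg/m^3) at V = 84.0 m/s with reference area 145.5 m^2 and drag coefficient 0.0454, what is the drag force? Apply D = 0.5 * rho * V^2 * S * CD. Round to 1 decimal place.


Step 1: Dynamic pressure q = 0.5 * 0.604 * 84.0^2 = 2130.912 Pa
Step 2: Drag D = q * S * CD = 2130.912 * 145.5 * 0.0454
Step 3: D = 14076.2 N

14076.2


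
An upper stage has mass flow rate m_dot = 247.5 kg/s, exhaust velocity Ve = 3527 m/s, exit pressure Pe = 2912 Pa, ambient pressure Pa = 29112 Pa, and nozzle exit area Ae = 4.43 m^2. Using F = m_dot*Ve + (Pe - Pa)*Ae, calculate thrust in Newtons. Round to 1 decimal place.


Step 1: Momentum thrust = m_dot * Ve = 247.5 * 3527 = 872932.5 N
Step 2: Pressure thrust = (Pe - Pa) * Ae = (2912 - 29112) * 4.43 = -116066.00 N
Step 3: Total thrust F = 872932.5 + -116066.00 = 756866.5 N

756866.5


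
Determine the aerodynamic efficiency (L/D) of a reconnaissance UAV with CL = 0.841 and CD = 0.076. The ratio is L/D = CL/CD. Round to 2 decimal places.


Step 1: L/D = CL / CD = 0.841 / 0.076
Step 2: L/D = 11.07

11.07


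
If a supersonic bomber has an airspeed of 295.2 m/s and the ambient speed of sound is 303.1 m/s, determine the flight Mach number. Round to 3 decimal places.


Step 1: M = V / a = 295.2 / 303.1
Step 2: M = 0.974

0.974


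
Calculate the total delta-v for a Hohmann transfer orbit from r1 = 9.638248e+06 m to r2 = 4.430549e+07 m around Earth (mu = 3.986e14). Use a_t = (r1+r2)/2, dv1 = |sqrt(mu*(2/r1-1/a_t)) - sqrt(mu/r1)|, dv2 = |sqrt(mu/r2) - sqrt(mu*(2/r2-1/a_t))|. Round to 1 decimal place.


Step 1: Transfer semi-major axis a_t = (9.638248e+06 + 4.430549e+07) / 2 = 2.697187e+07 m
Step 2: v1 (circular at r1) = sqrt(mu/r1) = 6430.87 m/s
Step 3: v_t1 = sqrt(mu*(2/r1 - 1/a_t)) = 8242.19 m/s
Step 4: dv1 = |8242.19 - 6430.87| = 1811.33 m/s
Step 5: v2 (circular at r2) = 2999.44 m/s, v_t2 = 1793.01 m/s
Step 6: dv2 = |2999.44 - 1793.01| = 1206.43 m/s
Step 7: Total delta-v = 1811.33 + 1206.43 = 3017.8 m/s

3017.8


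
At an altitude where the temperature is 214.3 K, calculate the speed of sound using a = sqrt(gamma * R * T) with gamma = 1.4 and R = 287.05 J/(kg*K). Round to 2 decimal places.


Step 1: gamma * R * T = 1.4 * 287.05 * 214.3 = 86120.741
Step 2: a = sqrt(86120.741) = 293.46 m/s

293.46


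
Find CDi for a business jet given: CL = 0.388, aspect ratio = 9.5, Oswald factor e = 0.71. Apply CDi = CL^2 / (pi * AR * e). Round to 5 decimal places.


Step 1: CL^2 = 0.388^2 = 0.150544
Step 2: pi * AR * e = 3.14159 * 9.5 * 0.71 = 21.190042
Step 3: CDi = 0.150544 / 21.190042 = 0.00710

0.00710


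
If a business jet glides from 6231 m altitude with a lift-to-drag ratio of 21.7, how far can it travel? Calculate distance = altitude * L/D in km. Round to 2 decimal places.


Step 1: Glide distance = altitude * L/D = 6231 * 21.7 = 135212.7 m
Step 2: Convert to km: 135212.7 / 1000 = 135.21 km

135.21


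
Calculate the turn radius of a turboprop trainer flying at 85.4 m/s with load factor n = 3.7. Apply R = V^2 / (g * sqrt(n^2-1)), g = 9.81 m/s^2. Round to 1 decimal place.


Step 1: V^2 = 85.4^2 = 7293.16
Step 2: n^2 - 1 = 3.7^2 - 1 = 12.69
Step 3: sqrt(12.69) = 3.562303
Step 4: R = 7293.16 / (9.81 * 3.562303) = 208.7 m

208.7


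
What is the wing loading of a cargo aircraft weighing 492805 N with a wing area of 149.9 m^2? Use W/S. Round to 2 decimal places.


Step 1: Wing loading = W / S = 492805 / 149.9
Step 2: Wing loading = 3287.56 N/m^2

3287.56


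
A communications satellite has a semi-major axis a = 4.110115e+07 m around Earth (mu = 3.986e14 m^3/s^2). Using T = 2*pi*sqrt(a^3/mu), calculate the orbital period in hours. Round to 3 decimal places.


Step 1: a^3 / mu = 6.943236e+22 / 3.986e14 = 1.741906e+08
Step 2: sqrt(1.741906e+08) = 13198.1273 s
Step 3: T = 2*pi * 13198.1273 = 82926.28 s
Step 4: T in hours = 82926.28 / 3600 = 23.035 hours

23.035


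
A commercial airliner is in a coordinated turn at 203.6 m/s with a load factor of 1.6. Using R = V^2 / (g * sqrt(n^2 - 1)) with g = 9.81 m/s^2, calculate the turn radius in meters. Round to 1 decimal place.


Step 1: V^2 = 203.6^2 = 41452.96
Step 2: n^2 - 1 = 1.6^2 - 1 = 1.56
Step 3: sqrt(1.56) = 1.249
Step 4: R = 41452.96 / (9.81 * 1.249) = 3383.2 m

3383.2


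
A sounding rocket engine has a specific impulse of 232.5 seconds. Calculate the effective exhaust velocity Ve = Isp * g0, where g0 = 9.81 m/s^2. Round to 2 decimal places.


Step 1: Ve = Isp * g0 = 232.5 * 9.81
Step 2: Ve = 2280.83 m/s

2280.83


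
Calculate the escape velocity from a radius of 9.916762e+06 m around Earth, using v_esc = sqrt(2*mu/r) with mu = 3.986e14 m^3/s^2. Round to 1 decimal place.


Step 1: 2*mu/r = 2 * 3.986e14 / 9.916762e+06 = 80389143.1497
Step 2: v_esc = sqrt(80389143.1497) = 8966.0 m/s

8966.0


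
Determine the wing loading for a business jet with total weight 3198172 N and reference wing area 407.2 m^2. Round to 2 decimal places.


Step 1: Wing loading = W / S = 3198172 / 407.2
Step 2: Wing loading = 7854.06 N/m^2

7854.06


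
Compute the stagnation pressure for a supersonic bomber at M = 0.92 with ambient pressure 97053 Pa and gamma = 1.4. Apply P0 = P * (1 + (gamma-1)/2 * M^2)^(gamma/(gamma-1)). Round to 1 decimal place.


Step 1: (gamma-1)/2 * M^2 = 0.2 * 0.8464 = 0.16928
Step 2: 1 + 0.16928 = 1.16928
Step 3: Exponent gamma/(gamma-1) = 3.5
Step 4: P0 = 97053 * 1.16928^3.5 = 167773.7 Pa

167773.7


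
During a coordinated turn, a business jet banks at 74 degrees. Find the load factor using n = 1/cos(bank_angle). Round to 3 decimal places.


Step 1: Convert 74 degrees to radians = 1.291544
Step 2: cos(74 deg) = 0.275637
Step 3: n = 1 / 0.275637 = 3.628

3.628


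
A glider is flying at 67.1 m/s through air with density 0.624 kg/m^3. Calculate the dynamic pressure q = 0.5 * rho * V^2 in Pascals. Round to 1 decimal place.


Step 1: V^2 = 67.1^2 = 4502.41
Step 2: q = 0.5 * 0.624 * 4502.41
Step 3: q = 1404.8 Pa

1404.8


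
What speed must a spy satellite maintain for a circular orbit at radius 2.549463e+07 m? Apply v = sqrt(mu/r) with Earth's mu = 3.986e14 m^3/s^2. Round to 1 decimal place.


Step 1: mu / r = 3.986e14 / 2.549463e+07 = 15634665.0255
Step 2: v = sqrt(15634665.0255) = 3954.1 m/s

3954.1


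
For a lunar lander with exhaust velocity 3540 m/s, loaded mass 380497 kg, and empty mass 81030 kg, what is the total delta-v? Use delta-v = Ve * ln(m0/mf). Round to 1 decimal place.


Step 1: Mass ratio m0/mf = 380497 / 81030 = 4.695755
Step 2: ln(4.695755) = 1.546659
Step 3: delta-v = 3540 * 1.546659 = 5475.2 m/s

5475.2


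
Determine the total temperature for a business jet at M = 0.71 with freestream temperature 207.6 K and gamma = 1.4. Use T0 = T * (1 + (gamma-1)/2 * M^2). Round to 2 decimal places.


Step 1: (gamma-1)/2 = 0.2
Step 2: M^2 = 0.5041
Step 3: 1 + 0.2 * 0.5041 = 1.10082
Step 4: T0 = 207.6 * 1.10082 = 228.53 K

228.53


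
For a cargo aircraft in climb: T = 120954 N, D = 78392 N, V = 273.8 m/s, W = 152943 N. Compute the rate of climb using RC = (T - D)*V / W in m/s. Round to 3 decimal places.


Step 1: Excess thrust = T - D = 120954 - 78392 = 42562 N
Step 2: Excess power = 42562 * 273.8 = 11653475.6 W
Step 3: RC = 11653475.6 / 152943 = 76.195 m/s

76.195


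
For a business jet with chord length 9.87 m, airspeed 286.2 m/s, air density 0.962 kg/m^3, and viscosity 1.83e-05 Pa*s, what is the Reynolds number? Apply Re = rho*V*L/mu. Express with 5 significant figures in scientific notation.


Step 1: Numerator = rho * V * L = 0.962 * 286.2 * 9.87 = 2717.451828
Step 2: Re = 2717.451828 / 1.83e-05
Step 3: Re = 1.4849e+08

1.4849e+08


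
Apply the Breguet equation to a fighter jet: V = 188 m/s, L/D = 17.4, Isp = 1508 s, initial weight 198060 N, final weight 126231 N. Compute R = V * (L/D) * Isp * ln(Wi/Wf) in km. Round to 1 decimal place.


Step 1: Coefficient = V * (L/D) * Isp = 188 * 17.4 * 1508 = 4932969.6 m
Step 2: Wi/Wf = 198060 / 126231 = 1.569028
Step 3: ln(1.569028) = 0.450456
Step 4: R = 4932969.6 * 0.450456 = 2222088.0 m = 2222.1 km

2222.1


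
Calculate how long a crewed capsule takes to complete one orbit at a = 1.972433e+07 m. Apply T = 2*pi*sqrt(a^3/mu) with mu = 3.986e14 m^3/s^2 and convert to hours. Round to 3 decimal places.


Step 1: a^3 / mu = 7.673735e+21 / 3.986e14 = 1.925172e+07
Step 2: sqrt(1.925172e+07) = 4387.6779 s
Step 3: T = 2*pi * 4387.6779 = 27568.59 s
Step 4: T in hours = 27568.59 / 3600 = 7.658 hours

7.658


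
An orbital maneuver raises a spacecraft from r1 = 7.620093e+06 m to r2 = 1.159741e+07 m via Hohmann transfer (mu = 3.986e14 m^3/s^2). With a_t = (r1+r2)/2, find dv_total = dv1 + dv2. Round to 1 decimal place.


Step 1: Transfer semi-major axis a_t = (7.620093e+06 + 1.159741e+07) / 2 = 9.608752e+06 m
Step 2: v1 (circular at r1) = sqrt(mu/r1) = 7232.5 m/s
Step 3: v_t1 = sqrt(mu*(2/r1 - 1/a_t)) = 7945.76 m/s
Step 4: dv1 = |7945.76 - 7232.5| = 713.26 m/s
Step 5: v2 (circular at r2) = 5862.57 m/s, v_t2 = 5220.77 m/s
Step 6: dv2 = |5862.57 - 5220.77| = 641.8 m/s
Step 7: Total delta-v = 713.26 + 641.8 = 1355.1 m/s

1355.1


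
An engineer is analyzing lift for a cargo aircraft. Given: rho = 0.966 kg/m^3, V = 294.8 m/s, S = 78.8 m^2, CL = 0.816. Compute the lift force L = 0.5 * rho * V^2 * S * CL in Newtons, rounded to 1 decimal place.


Step 1: Calculate dynamic pressure q = 0.5 * 0.966 * 294.8^2 = 0.5 * 0.966 * 86907.04 = 41976.1003 Pa
Step 2: Multiply by wing area and lift coefficient: L = 41976.1003 * 78.8 * 0.816
Step 3: L = 3307716.7052 * 0.816 = 2699096.8 N

2699096.8


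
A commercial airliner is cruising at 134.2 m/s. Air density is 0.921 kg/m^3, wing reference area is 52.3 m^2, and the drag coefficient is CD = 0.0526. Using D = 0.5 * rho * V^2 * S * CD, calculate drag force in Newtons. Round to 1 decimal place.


Step 1: Dynamic pressure q = 0.5 * 0.921 * 134.2^2 = 8293.4392 Pa
Step 2: Drag D = q * S * CD = 8293.4392 * 52.3 * 0.0526
Step 3: D = 22815.1 N

22815.1


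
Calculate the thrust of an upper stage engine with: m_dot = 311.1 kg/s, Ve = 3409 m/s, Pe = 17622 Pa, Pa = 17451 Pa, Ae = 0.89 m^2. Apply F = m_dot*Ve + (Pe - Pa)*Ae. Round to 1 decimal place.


Step 1: Momentum thrust = m_dot * Ve = 311.1 * 3409 = 1060539.9 N
Step 2: Pressure thrust = (Pe - Pa) * Ae = (17622 - 17451) * 0.89 = 152.19 N
Step 3: Total thrust F = 1060539.9 + 152.19 = 1060692.1 N

1060692.1


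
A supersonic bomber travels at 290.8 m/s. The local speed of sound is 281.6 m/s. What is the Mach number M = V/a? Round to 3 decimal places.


Step 1: M = V / a = 290.8 / 281.6
Step 2: M = 1.033

1.033


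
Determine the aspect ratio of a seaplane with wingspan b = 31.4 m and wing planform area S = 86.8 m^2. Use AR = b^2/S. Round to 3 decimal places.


Step 1: b^2 = 31.4^2 = 985.96
Step 2: AR = 985.96 / 86.8 = 11.359

11.359


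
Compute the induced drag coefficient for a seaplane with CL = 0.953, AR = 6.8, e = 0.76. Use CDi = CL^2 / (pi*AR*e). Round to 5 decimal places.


Step 1: CL^2 = 0.953^2 = 0.908209
Step 2: pi * AR * e = 3.14159 * 6.8 * 0.76 = 16.235751
Step 3: CDi = 0.908209 / 16.235751 = 0.05594

0.05594


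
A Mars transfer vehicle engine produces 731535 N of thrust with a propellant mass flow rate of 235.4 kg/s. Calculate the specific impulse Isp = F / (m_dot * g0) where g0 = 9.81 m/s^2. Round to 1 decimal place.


Step 1: m_dot * g0 = 235.4 * 9.81 = 2309.27
Step 2: Isp = 731535 / 2309.27 = 316.8 s

316.8


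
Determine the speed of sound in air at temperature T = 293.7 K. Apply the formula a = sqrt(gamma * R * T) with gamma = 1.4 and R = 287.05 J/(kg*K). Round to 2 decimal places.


Step 1: gamma * R * T = 1.4 * 287.05 * 293.7 = 118029.219
Step 2: a = sqrt(118029.219) = 343.55 m/s

343.55


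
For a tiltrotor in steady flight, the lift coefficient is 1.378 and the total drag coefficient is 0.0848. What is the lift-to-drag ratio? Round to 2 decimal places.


Step 1: L/D = CL / CD = 1.378 / 0.0848
Step 2: L/D = 16.25

16.25


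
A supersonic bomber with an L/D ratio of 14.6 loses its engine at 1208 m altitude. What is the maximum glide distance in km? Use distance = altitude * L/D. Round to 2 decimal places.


Step 1: Glide distance = altitude * L/D = 1208 * 14.6 = 17636.8 m
Step 2: Convert to km: 17636.8 / 1000 = 17.64 km

17.64


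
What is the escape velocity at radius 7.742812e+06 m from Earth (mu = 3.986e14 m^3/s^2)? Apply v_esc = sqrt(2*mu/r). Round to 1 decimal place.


Step 1: 2*mu/r = 2 * 3.986e14 / 7.742812e+06 = 102960009.8775
Step 2: v_esc = sqrt(102960009.8775) = 10146.9 m/s

10146.9


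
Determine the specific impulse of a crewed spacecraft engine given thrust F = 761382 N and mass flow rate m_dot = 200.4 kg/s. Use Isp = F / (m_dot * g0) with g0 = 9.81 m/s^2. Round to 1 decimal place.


Step 1: m_dot * g0 = 200.4 * 9.81 = 1965.92
Step 2: Isp = 761382 / 1965.92 = 387.3 s

387.3


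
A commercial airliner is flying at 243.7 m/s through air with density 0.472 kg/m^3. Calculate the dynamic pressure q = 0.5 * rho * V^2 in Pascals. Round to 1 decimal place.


Step 1: V^2 = 243.7^2 = 59389.69
Step 2: q = 0.5 * 0.472 * 59389.69
Step 3: q = 14016.0 Pa

14016.0


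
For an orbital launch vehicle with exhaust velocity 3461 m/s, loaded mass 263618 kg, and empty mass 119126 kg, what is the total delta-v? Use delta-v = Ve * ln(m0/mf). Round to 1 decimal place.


Step 1: Mass ratio m0/mf = 263618 / 119126 = 2.212934
Step 2: ln(2.212934) = 0.794319
Step 3: delta-v = 3461 * 0.794319 = 2749.1 m/s

2749.1


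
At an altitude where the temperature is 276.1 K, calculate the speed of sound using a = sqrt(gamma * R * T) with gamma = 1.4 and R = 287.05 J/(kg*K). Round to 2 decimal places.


Step 1: gamma * R * T = 1.4 * 287.05 * 276.1 = 110956.307
Step 2: a = sqrt(110956.307) = 333.10 m/s

333.10


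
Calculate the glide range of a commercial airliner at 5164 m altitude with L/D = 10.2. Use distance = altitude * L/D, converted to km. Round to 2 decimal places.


Step 1: Glide distance = altitude * L/D = 5164 * 10.2 = 52672.8 m
Step 2: Convert to km: 52672.8 / 1000 = 52.67 km

52.67


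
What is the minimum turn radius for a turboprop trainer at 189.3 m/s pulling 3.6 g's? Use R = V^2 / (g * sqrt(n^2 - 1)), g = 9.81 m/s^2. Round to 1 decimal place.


Step 1: V^2 = 189.3^2 = 35834.49
Step 2: n^2 - 1 = 3.6^2 - 1 = 11.96
Step 3: sqrt(11.96) = 3.458323
Step 4: R = 35834.49 / (9.81 * 3.458323) = 1056.2 m

1056.2


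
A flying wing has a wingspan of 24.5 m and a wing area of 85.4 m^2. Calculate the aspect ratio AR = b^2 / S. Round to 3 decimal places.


Step 1: b^2 = 24.5^2 = 600.25
Step 2: AR = 600.25 / 85.4 = 7.029

7.029


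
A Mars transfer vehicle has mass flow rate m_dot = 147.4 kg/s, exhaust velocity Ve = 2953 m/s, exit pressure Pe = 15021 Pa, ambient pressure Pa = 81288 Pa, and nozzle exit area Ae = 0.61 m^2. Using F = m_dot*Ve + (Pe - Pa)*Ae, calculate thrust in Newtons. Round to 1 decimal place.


Step 1: Momentum thrust = m_dot * Ve = 147.4 * 2953 = 435272.2 N
Step 2: Pressure thrust = (Pe - Pa) * Ae = (15021 - 81288) * 0.61 = -40422.87 N
Step 3: Total thrust F = 435272.2 + -40422.87 = 394849.3 N

394849.3


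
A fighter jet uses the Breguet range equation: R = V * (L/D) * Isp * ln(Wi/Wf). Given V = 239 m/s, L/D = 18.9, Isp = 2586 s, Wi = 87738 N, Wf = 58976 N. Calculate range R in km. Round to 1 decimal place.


Step 1: Coefficient = V * (L/D) * Isp = 239 * 18.9 * 2586 = 11681220.6 m
Step 2: Wi/Wf = 87738 / 58976 = 1.48769
Step 3: ln(1.48769) = 0.397225
Step 4: R = 11681220.6 * 0.397225 = 4640067.2 m = 4640.1 km

4640.1


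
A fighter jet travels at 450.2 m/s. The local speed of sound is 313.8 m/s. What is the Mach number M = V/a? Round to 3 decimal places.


Step 1: M = V / a = 450.2 / 313.8
Step 2: M = 1.435

1.435


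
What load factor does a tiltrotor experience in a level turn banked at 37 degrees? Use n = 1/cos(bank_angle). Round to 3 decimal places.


Step 1: Convert 37 degrees to radians = 0.645772
Step 2: cos(37 deg) = 0.798636
Step 3: n = 1 / 0.798636 = 1.252

1.252


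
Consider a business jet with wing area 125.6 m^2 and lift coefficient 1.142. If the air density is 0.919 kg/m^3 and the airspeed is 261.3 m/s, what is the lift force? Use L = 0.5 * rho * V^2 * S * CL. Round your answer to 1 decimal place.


Step 1: Calculate dynamic pressure q = 0.5 * 0.919 * 261.3^2 = 0.5 * 0.919 * 68277.69 = 31373.5986 Pa
Step 2: Multiply by wing area and lift coefficient: L = 31373.5986 * 125.6 * 1.142
Step 3: L = 3940523.9785 * 1.142 = 4500078.4 N

4500078.4


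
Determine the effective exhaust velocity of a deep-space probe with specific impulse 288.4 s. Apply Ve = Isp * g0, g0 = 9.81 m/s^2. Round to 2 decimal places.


Step 1: Ve = Isp * g0 = 288.4 * 9.81
Step 2: Ve = 2829.20 m/s

2829.20


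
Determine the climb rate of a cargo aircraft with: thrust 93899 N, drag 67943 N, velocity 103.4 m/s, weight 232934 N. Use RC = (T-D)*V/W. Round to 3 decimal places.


Step 1: Excess thrust = T - D = 93899 - 67943 = 25956 N
Step 2: Excess power = 25956 * 103.4 = 2683850.4 W
Step 3: RC = 2683850.4 / 232934 = 11.522 m/s

11.522


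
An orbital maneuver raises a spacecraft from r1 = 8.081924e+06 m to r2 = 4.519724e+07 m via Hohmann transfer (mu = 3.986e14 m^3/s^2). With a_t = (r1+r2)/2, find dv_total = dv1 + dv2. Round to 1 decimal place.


Step 1: Transfer semi-major axis a_t = (8.081924e+06 + 4.519724e+07) / 2 = 2.663958e+07 m
Step 2: v1 (circular at r1) = sqrt(mu/r1) = 7022.82 m/s
Step 3: v_t1 = sqrt(mu*(2/r1 - 1/a_t)) = 9147.52 m/s
Step 4: dv1 = |9147.52 - 7022.82| = 2124.71 m/s
Step 5: v2 (circular at r2) = 2969.7 m/s, v_t2 = 1635.71 m/s
Step 6: dv2 = |2969.7 - 1635.71| = 1333.99 m/s
Step 7: Total delta-v = 2124.71 + 1333.99 = 3458.7 m/s

3458.7


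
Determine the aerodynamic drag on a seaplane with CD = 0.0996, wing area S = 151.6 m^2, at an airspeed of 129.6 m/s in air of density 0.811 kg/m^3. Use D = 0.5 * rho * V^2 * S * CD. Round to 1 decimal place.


Step 1: Dynamic pressure q = 0.5 * 0.811 * 129.6^2 = 6810.8429 Pa
Step 2: Drag D = q * S * CD = 6810.8429 * 151.6 * 0.0996
Step 3: D = 102839.4 N

102839.4


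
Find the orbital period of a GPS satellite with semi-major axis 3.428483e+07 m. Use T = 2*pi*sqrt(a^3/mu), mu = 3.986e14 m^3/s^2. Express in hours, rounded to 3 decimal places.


Step 1: a^3 / mu = 4.030009e+22 / 3.986e14 = 1.011041e+08
Step 2: sqrt(1.011041e+08) = 10055.0528 s
Step 3: T = 2*pi * 10055.0528 = 63177.76 s
Step 4: T in hours = 63177.76 / 3600 = 17.549 hours

17.549


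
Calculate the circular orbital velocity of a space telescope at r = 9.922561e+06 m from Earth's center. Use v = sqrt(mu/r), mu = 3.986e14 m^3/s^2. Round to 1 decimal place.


Step 1: mu / r = 3.986e14 / 9.922561e+06 = 40171080.8329
Step 2: v = sqrt(40171080.8329) = 6338.1 m/s

6338.1


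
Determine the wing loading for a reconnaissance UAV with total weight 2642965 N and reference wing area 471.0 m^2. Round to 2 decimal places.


Step 1: Wing loading = W / S = 2642965 / 471.0
Step 2: Wing loading = 5611.39 N/m^2

5611.39


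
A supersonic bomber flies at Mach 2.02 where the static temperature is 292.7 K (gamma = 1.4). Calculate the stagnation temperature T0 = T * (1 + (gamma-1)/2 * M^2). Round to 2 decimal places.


Step 1: (gamma-1)/2 = 0.2
Step 2: M^2 = 4.0804
Step 3: 1 + 0.2 * 4.0804 = 1.81608
Step 4: T0 = 292.7 * 1.81608 = 531.57 K

531.57
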